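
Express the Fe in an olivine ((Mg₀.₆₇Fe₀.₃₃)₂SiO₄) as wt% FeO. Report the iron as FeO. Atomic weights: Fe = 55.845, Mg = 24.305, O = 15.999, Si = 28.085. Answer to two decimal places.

29.36 wt%

Formula mass = 161.507 g/mol.
0.66 Fe → 0.6600 mol FeO per formula unit; M(FeO) = 71.844, so FeO mass = 47.417 g.
47.417/161.507 × 100 = 29.36 wt%.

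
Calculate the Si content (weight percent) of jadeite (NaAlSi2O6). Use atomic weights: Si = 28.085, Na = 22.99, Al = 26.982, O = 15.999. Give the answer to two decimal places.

Molar mass of NaAlSi2O6: 1·22.99 + 1·26.982 + 2·28.085 + 6·15.999 = 202.136 g/mol.
Mass of Si per formula unit: 2 × 28.085 = 56.170 g.
Weight fraction Si = 56.170 / 202.136 = 0.2779.

27.79 weight percent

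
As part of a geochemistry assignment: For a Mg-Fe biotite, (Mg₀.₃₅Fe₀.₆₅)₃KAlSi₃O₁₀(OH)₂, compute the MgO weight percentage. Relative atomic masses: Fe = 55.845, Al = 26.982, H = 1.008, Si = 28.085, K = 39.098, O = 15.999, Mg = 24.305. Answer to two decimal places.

Formula mass = 478.757 g/mol.
1.05 Mg → 1.0500 mol MgO per formula unit; M(MgO) = 40.304, so MgO mass = 42.319 g.
42.319/478.757 × 100 = 8.84 wt%.

8.84 wt%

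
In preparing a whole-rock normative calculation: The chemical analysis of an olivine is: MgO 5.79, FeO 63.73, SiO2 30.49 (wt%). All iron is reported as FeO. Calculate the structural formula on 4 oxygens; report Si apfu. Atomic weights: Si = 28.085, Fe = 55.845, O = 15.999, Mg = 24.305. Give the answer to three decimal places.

0.992 Si apfu

MgO: 5.79/40.304 = 0.14366 mol → 0.14366 mol Mg, 0.14366 mol O.
FeO: 63.73/71.844 = 0.88706 mol → 0.88706 mol Fe, 0.88706 mol O.
SiO2: 30.49/60.083 = 0.50746 mol → 0.50746 mol Si, 1.01492 mol O.
Total oxygen = 2.04564 mol. Normalization factor = 4/2.04564 = 1.95538.
Si per 4 O = 0.50746 × 1.95538 = 0.992.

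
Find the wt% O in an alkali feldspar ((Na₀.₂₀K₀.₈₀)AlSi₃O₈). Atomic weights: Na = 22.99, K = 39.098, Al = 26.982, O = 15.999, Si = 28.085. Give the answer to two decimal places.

Molar mass of (Na₀.₂₀K₀.₈₀)AlSi₃O₈: 0.20×22.99 + 0.80×39.098 + 1×26.982 + 3×28.085 + 8×15.999 = 275.105 g/mol.
Mass of O per formula unit: 8 × 15.999 = 127.992 g.
Weight fraction O = 127.992 / 275.105 = 0.4652.

46.52 weight percent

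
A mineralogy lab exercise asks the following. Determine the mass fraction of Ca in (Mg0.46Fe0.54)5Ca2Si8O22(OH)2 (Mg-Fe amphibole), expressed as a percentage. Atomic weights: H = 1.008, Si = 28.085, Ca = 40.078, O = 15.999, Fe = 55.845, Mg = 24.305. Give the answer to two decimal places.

M((Mg0.46Fe0.54)5Ca2Si8O22(OH)2) = 897.511 g/mol.
Ca contributes 2 × 40.078 = 80.156 g per mole.
80.156/897.511 = 0.0893 → 8.93%.

8.93 mass %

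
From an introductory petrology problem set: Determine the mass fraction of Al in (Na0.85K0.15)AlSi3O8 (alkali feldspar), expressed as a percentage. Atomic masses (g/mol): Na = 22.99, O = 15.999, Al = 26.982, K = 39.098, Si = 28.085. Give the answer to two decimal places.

Molar mass of (Na0.85K0.15)AlSi3O8: 0.85*22.99 + 0.15*39.098 + 1*26.982 + 3*28.085 + 8*15.999 = 264.635 g/mol.
Mass of Al per formula unit: 1 × 26.982 = 26.982 g.
Weight fraction Al = 26.982 / 264.635 = 0.1020.

10.20 mass %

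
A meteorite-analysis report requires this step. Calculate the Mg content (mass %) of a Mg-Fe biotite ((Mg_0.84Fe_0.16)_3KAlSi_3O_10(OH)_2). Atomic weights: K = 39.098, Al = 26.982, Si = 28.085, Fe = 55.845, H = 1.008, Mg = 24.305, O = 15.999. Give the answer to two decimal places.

14.17 mass %

M((Mg_0.84Fe_0.16)_3KAlSi_3O_10(OH)_2) = 432.393 g/mol.
Mg contributes 2.52 × 24.305 = 61.249 g per mole.
61.249/432.393 = 0.1417 → 14.17%.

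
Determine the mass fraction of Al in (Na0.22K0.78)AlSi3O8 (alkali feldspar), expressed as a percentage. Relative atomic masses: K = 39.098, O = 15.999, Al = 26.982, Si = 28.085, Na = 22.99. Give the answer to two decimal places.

M((Na0.22K0.78)AlSi3O8) = 274.783 g/mol.
Al contributes 1 × 26.982 = 26.982 g per mole.
26.982/274.783 = 0.0982 → 9.82%.

9.82 wt%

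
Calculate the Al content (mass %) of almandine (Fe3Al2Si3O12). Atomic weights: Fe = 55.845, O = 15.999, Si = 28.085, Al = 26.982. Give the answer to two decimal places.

10.84 mass %

M(Fe3Al2Si3O12) = 497.742 g/mol.
Al contributes 2 × 26.982 = 53.964 g per mole.
53.964/497.742 = 0.1084 → 10.84%.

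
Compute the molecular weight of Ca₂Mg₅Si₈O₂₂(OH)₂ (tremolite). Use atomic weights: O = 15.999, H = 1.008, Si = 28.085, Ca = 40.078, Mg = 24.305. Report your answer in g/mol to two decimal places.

M = 2×40.078 + 5×24.305 + 8×28.085 + 24×15.999 + 2×1.008

812.35 g/mol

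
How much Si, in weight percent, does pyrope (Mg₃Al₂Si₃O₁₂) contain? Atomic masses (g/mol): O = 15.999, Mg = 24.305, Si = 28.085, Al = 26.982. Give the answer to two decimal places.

20.90 weight percent

Molar mass of Mg₃Al₂Si₃O₁₂: 3·24.305 + 2·26.982 + 3·28.085 + 12·15.999 = 403.122 g/mol.
Mass of Si per formula unit: 3 × 28.085 = 84.255 g.
Weight fraction Si = 84.255 / 403.122 = 0.2090.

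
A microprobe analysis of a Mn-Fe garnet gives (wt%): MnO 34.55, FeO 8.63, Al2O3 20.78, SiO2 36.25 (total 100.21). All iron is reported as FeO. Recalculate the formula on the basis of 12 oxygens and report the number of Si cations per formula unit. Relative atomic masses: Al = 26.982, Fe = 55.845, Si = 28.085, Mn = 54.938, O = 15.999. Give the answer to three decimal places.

2.985 Si apfu

MnO (M=70.937): mol = 0.48705; Mn = 0.48705, O = 0.48705.
FeO (M=71.844): mol = 0.12012; Fe = 0.12012, O = 0.12012.
Al2O3 (M=101.961): mol = 0.20380; Al = 0.40760, O = 0.61140.
SiO2 (M=60.083): mol = 0.60333; Si = 0.60333, O = 1.20666.
ΣO = 2.42523; factor = 12/ΣO = 4.94798.
Si apfu = 0.60333 × 4.94798 = 2.985.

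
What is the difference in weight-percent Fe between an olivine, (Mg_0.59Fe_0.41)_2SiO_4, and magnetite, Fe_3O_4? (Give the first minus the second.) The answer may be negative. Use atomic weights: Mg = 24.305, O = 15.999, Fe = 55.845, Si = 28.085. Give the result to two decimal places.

-44.87 percentage points

M((Mg_0.59Fe_0.41)_2SiO_4) = 166.554 g/mol, so wt% Fe = 45.793/166.554 × 100 = 27.49%.
M(Fe_3O_4) = 231.531 g/mol, so wt% Fe = 167.535/231.531 × 100 = 72.36%.
27.49 − 72.36 = -44.87 pp.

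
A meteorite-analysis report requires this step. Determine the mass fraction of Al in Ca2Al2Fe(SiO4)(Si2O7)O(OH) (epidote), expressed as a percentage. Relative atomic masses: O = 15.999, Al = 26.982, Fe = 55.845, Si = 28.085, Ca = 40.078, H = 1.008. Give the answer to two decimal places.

11.17 weight percent

M(Ca2Al2Fe(SiO4)(Si2O7)O(OH)) = 483.215 g/mol.
Al contributes 2 × 26.982 = 53.964 g per mole.
53.964/483.215 = 0.1117 → 11.17%.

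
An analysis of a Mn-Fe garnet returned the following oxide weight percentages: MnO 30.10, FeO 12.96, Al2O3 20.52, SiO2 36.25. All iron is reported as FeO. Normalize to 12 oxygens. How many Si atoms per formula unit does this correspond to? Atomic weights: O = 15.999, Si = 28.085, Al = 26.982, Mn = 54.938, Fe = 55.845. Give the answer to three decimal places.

2.998 Si apfu

MnO: 30.10/70.937 = 0.42432 mol → 0.42432 mol Mn, 0.42432 mol O.
FeO: 12.96/71.844 = 0.18039 mol → 0.18039 mol Fe, 0.18039 mol O.
Al2O3: 20.52/101.961 = 0.20125 mol → 0.40250 mol Al, 0.60375 mol O.
SiO2: 36.25/60.083 = 0.60333 mol → 0.60333 mol Si, 1.20666 mol O.
Total oxygen = 2.41512 mol. Normalization factor = 12/2.41512 = 4.96870.
Si per 12 O = 0.60333 × 4.96870 = 2.998.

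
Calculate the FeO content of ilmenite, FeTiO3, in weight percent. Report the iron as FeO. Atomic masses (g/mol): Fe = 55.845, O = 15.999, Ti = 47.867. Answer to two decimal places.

Formula mass = 151.709 g/mol.
1 Fe → 1.0000 mol FeO per formula unit; M(FeO) = 71.844, so FeO mass = 71.844 g.
71.844/151.709 × 100 = 47.36 wt%.

47.36 wt%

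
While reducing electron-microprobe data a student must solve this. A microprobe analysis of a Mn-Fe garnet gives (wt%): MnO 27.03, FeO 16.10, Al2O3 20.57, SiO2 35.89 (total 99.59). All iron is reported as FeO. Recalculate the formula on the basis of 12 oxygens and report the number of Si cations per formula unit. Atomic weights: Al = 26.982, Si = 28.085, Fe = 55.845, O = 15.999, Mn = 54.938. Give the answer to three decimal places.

2.980 Si apfu

MnO (M=70.937): mol = 0.38104; Mn = 0.38104, O = 0.38104.
FeO (M=71.844): mol = 0.22410; Fe = 0.22410, O = 0.22410.
Al2O3 (M=101.961): mol = 0.20174; Al = 0.40348, O = 0.60522.
SiO2 (M=60.083): mol = 0.59734; Si = 0.59734, O = 1.19468.
ΣO = 2.40504; factor = 12/ΣO = 4.98952.
Si apfu = 0.59734 × 4.98952 = 2.980.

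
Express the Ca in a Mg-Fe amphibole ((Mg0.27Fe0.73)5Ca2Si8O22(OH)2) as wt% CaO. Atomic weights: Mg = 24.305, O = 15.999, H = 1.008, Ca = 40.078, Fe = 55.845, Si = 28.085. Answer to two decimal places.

12.09 wt%

M((Mg0.27Fe0.73)5Ca2Si8O22(OH)2) = 927.474 g/mol; M(CaO) = 56.077 g/mol.
Moles CaO per formula unit = 2 Ca ÷ 1 = 2.0000.
CaO fraction = (2.0000 × 56.077) / 927.474 = 112.154/927.474 = 0.1209.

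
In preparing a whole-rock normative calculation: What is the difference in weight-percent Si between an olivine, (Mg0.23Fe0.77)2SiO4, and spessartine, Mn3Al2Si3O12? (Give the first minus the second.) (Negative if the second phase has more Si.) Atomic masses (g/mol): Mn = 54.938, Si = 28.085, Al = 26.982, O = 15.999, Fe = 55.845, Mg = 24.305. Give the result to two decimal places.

Si in (Mg0.23Fe0.77)2SiO4: molar mass 189.263 g/mol; 1×28.085 = 28.085 g → 14.84 wt%.
Si in Mn3Al2Si3O12: molar mass 495.021 g/mol; 3×28.085 = 84.255 g → 17.02 wt%.
Difference = 14.84 − 17.02 = -2.18 percentage points.

-2.18 percentage points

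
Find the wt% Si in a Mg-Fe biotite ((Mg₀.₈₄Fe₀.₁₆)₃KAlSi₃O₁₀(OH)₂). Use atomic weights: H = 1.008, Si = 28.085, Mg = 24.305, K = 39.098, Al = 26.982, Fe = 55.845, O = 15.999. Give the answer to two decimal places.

19.49 mass %

M((Mg₀.₈₄Fe₀.₁₆)₃KAlSi₃O₁₀(OH)₂) = 432.393 g/mol.
Si contributes 3 × 28.085 = 84.255 g per mole.
84.255/432.393 = 0.1949 → 19.49%.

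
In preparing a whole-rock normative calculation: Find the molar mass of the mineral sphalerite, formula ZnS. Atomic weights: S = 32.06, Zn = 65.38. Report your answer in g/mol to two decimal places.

97.44 g/mol

The formula mass is the sum 1(65.38) + 1(32.06).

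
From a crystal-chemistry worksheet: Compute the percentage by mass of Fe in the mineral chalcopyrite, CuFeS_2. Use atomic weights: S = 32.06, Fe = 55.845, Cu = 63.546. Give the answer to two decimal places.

Formula mass = 1*63.546 + 1*55.845 + 2*32.06 = 183.511 g/mol, of which 55.845 g is Fe.
So Fe makes up 55.845/183.511 = 0.3043 of the mass, i.e. 30.43%.

30.43 weight percent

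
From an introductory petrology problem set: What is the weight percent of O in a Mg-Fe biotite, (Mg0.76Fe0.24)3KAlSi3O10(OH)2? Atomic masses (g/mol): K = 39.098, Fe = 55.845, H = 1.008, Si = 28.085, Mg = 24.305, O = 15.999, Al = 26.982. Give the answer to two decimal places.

43.64 mass %

Molar mass of (Mg0.76Fe0.24)3KAlSi3O10(OH)2: 2.28×24.305 + 0.72×55.845 + 1×39.098 + 1×26.982 + 3×28.085 + 12×15.999 + 2×1.008 = 439.963 g/mol.
Mass of O per formula unit: 12 × 15.999 = 191.988 g.
Weight fraction O = 191.988 / 439.963 = 0.4364.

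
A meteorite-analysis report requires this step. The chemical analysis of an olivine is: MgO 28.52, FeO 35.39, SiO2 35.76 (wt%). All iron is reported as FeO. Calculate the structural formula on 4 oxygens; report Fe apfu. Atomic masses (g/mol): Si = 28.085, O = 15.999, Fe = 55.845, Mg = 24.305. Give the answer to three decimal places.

28.52 wt% MgO ÷ 40.304 g/mol = 0.70762 mol, giving 0.70762 Mg and 0.70762 O.
35.39 wt% FeO ÷ 71.844 g/mol = 0.49260 mol, giving 0.49260 Fe and 0.49260 O.
35.76 wt% SiO2 ÷ 60.083 g/mol = 0.59518 mol, giving 0.59518 Si and 1.19036 O.
Oxygen sums to 2.39058; scaling by 4/2.39058 = 1.67323 puts the formula on 4 O.
Fe: 0.49260 × 1.67323 = 0.824 atoms per formula unit.

0.824 Fe apfu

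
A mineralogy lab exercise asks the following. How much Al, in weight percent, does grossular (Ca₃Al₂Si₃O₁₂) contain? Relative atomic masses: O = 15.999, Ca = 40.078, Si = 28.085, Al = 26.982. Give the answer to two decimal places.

11.98 weight percent

Molar mass of Ca₃Al₂Si₃O₁₂: 3·40.078 + 2·26.982 + 3·28.085 + 12·15.999 = 450.441 g/mol.
Mass of Al per formula unit: 2 × 26.982 = 53.964 g.
Weight fraction Al = 53.964 / 450.441 = 0.1198.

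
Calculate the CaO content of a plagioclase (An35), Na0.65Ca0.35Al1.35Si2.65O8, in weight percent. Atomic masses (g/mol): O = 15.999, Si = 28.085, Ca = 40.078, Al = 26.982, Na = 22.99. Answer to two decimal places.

7.33 wt%

Formula mass = 267.814 g/mol.
0.35 Ca → 0.3500 mol CaO per formula unit; M(CaO) = 56.077, so CaO mass = 19.627 g.
19.627/267.814 × 100 = 7.33 wt%.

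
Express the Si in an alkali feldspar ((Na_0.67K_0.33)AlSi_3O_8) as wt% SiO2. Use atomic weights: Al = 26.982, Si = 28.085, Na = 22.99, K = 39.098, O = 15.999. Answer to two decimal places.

M((Na_0.67K_0.33)AlSi_3O_8) = 267.535 g/mol; M(SiO2) = 60.083 g/mol.
Moles SiO2 per formula unit = 3 Si ÷ 1 = 3.0000.
SiO2 fraction = (3.0000 × 60.083) / 267.535 = 180.249/267.535 = 0.6737.

67.37 wt%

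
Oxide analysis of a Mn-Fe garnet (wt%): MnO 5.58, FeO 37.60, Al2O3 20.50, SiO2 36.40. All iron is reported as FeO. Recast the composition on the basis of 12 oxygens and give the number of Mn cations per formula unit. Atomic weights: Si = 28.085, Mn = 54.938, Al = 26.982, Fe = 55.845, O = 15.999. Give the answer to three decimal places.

0.391 Mn apfu

MnO (M=70.937): mol = 0.07866; Mn = 0.07866, O = 0.07866.
FeO (M=71.844): mol = 0.52336; Fe = 0.52336, O = 0.52336.
Al2O3 (M=101.961): mol = 0.20106; Al = 0.40212, O = 0.60318.
SiO2 (M=60.083): mol = 0.60583; Si = 0.60583, O = 1.21166.
ΣO = 2.41686; factor = 12/ΣO = 4.96512.
Mn apfu = 0.07866 × 4.96512 = 0.391.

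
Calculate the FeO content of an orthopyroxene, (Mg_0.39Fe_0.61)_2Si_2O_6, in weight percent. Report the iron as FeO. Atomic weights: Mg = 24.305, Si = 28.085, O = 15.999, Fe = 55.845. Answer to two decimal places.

Formula mass = 239.253 g/mol.
1.22 Fe → 1.2200 mol FeO per formula unit; M(FeO) = 71.844, so FeO mass = 87.650 g.
87.650/239.253 × 100 = 36.63 wt%.

36.63 wt%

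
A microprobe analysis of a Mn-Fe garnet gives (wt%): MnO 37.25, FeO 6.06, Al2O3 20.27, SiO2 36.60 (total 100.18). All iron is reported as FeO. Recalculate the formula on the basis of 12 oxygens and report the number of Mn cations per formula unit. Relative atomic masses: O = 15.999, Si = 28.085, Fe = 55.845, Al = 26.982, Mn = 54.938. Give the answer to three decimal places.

MnO (M=70.937): mol = 0.52511; Mn = 0.52511, O = 0.52511.
FeO (M=71.844): mol = 0.08435; Fe = 0.08435, O = 0.08435.
Al2O3 (M=101.961): mol = 0.19880; Al = 0.39760, O = 0.59640.
SiO2 (M=60.083): mol = 0.60916; Si = 0.60916, O = 1.21832.
ΣO = 2.42418; factor = 12/ΣO = 4.95013.
Mn apfu = 0.52511 × 4.95013 = 2.599.

2.599 Mn apfu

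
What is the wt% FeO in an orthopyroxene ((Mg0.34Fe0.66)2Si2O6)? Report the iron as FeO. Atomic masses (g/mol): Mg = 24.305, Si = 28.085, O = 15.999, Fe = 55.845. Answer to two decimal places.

Molar mass of (Mg0.34Fe0.66)2Si2O6 = 0.68*24.305 + 1.32*55.845 + 2*28.085 + 6*15.999 = 242.407 g/mol.
Each formula unit contains 1.32 Fe, equivalent to 1.32/1 = 1.3200 mol FeO.
M(FeO) = 1×55.845 + 1×15.999 = 71.844 g/mol.
Mass of FeO per formula unit = 1.3200 × 71.844 = 94.834 g.
FeO wt% = 94.834 / 242.407 × 100 = 39.12%.

39.12 wt%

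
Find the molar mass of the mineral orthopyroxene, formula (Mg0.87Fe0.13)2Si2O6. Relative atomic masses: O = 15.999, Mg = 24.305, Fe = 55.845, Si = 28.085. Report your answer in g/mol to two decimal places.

Mg: 1.74 × 24.305 = 42.2907
Fe: 0.26 × 55.845 = 14.5197
Si: 2 × 28.085 = 56.1700
O: 6 × 15.999 = 95.9940
Summing the contributions gives the formula mass.

208.97 g/mol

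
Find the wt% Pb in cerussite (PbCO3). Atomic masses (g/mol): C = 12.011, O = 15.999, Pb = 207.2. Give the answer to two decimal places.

77.54 weight percent

M(PbCO3) = 267.208 g/mol.
Pb contributes 1 × 207.2 = 207.200 g per mole.
207.200/267.208 = 0.7754 → 77.54%.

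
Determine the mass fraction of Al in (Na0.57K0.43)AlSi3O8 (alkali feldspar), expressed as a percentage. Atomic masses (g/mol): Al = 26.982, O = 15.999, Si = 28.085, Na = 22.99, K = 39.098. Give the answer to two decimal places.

Molar mass of (Na0.57K0.43)AlSi3O8: 0.57×22.99 + 0.43×39.098 + 1×26.982 + 3×28.085 + 8×15.999 = 269.145 g/mol.
Mass of Al per formula unit: 1 × 26.982 = 26.982 g.
Weight fraction Al = 26.982 / 269.145 = 0.1003.

10.03 weight percent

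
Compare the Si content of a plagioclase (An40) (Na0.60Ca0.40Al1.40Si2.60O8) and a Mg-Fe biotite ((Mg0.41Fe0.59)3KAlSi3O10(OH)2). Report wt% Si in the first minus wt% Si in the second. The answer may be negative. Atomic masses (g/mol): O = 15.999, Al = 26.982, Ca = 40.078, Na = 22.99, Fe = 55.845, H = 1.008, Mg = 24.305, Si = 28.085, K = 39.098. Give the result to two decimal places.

9.37 percentage points

M(Na0.60Ca0.40Al1.40Si2.60O8) = 268.613 g/mol, so wt% Si = 73.021/268.613 × 100 = 27.18%.
M((Mg0.41Fe0.59)3KAlSi3O10(OH)2) = 473.080 g/mol, so wt% Si = 84.255/473.080 × 100 = 17.81%.
27.18 − 17.81 = 9.37 pp.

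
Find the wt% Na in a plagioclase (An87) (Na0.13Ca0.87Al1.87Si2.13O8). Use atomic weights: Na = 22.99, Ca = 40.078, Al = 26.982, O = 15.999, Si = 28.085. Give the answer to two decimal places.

1.08 mass %

Formula mass = 0.13*22.99 + 0.87*40.078 + 1.87*26.982 + 2.13*28.085 + 8*15.999 = 276.126 g/mol, of which 2.989 g is Na.
So Na makes up 2.989/276.126 = 0.0108 of the mass, i.e. 1.08%.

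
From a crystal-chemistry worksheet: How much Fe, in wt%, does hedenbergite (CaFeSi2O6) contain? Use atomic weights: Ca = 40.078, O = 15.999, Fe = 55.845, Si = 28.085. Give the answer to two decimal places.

22.51 wt%

Molar mass of CaFeSi2O6: 1×40.078 + 1×55.845 + 2×28.085 + 6×15.999 = 248.087 g/mol.
Mass of Fe per formula unit: 1 × 55.845 = 55.845 g.
Weight fraction Fe = 55.845 / 248.087 = 0.2251.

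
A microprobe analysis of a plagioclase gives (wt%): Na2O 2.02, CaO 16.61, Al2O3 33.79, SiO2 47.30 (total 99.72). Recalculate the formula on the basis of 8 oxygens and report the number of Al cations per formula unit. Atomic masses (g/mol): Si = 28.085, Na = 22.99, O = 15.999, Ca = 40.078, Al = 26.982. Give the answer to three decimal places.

Na2O: 2.02/61.979 = 0.03259 mol → 0.06518 mol Na, 0.03259 mol O.
CaO: 16.61/56.077 = 0.29620 mol → 0.29620 mol Ca, 0.29620 mol O.
Al2O3: 33.79/101.961 = 0.33140 mol → 0.66280 mol Al, 0.99420 mol O.
SiO2: 47.30/60.083 = 0.78724 mol → 0.78724 mol Si, 1.57448 mol O.
Total oxygen = 2.89747 mol. Normalization factor = 8/2.89747 = 2.76103.
Al per 8 O = 0.66280 × 2.76103 = 1.830.

1.830 Al apfu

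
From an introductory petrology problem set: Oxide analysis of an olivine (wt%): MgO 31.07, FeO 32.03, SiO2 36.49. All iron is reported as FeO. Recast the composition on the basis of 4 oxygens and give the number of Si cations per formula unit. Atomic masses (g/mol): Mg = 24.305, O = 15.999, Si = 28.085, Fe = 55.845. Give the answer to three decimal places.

0.999 Si apfu

MgO: 31.07/40.304 = 0.77089 mol → 0.77089 mol Mg, 0.77089 mol O.
FeO: 32.03/71.844 = 0.44583 mol → 0.44583 mol Fe, 0.44583 mol O.
SiO2: 36.49/60.083 = 0.60733 mol → 0.60733 mol Si, 1.21466 mol O.
Total oxygen = 2.43138 mol. Normalization factor = 4/2.43138 = 1.64516.
Si per 4 O = 0.60733 × 1.64516 = 0.999.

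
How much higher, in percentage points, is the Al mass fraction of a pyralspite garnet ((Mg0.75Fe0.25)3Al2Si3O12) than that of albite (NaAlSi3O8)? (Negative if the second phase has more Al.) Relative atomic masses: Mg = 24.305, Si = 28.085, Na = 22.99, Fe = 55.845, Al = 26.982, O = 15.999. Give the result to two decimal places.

First mineral: 53.964 g Al in 426.777 g formula = 12.64 wt% Al.
Second mineral: 26.982 g Al in 262.219 g formula = 10.29 wt% Al.
12.64% − 10.29% gives a difference of 2.35 percentage points.

2.35 percentage points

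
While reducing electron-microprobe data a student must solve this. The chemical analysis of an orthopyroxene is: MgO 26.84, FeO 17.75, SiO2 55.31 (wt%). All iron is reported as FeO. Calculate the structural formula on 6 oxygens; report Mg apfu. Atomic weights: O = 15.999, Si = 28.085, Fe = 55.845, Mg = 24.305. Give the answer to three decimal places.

26.84 wt% MgO ÷ 40.304 g/mol = 0.66594 mol, giving 0.66594 Mg and 0.66594 O.
17.75 wt% FeO ÷ 71.844 g/mol = 0.24706 mol, giving 0.24706 Fe and 0.24706 O.
55.31 wt% SiO2 ÷ 60.083 g/mol = 0.92056 mol, giving 0.92056 Si and 1.84112 O.
Oxygen sums to 2.75412; scaling by 6/2.75412 = 2.17855 puts the formula on 6 O.
Mg: 0.66594 × 2.17855 = 1.451 atoms per formula unit.

1.451 Mg apfu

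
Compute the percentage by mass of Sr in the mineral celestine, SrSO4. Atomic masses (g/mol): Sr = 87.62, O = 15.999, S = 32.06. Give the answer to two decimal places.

47.70 wt%

Molar mass of SrSO4: 1*87.62 + 1*32.06 + 4*15.999 = 183.676 g/mol.
Mass of Sr per formula unit: 1 × 87.62 = 87.620 g.
Weight fraction Sr = 87.620 / 183.676 = 0.4770.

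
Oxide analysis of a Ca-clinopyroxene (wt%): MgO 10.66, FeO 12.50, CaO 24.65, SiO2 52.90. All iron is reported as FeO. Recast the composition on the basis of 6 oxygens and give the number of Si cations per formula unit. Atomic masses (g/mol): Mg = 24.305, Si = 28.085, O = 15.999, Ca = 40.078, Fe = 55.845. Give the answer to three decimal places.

10.66 wt% MgO ÷ 40.304 g/mol = 0.26449 mol, giving 0.26449 Mg and 0.26449 O.
12.50 wt% FeO ÷ 71.844 g/mol = 0.17399 mol, giving 0.17399 Fe and 0.17399 O.
24.65 wt% CaO ÷ 56.077 g/mol = 0.43957 mol, giving 0.43957 Ca and 0.43957 O.
52.90 wt% SiO2 ÷ 60.083 g/mol = 0.88045 mol, giving 0.88045 Si and 1.76090 O.
Oxygen sums to 2.63895; scaling by 6/2.63895 = 2.27363 puts the formula on 6 O.
Si: 0.88045 × 2.27363 = 2.002 atoms per formula unit.

2.002 Si apfu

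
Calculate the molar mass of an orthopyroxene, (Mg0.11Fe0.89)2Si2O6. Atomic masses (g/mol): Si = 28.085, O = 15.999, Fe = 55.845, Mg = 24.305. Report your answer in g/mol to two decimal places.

256.92 g/mol

M = 0.22(24.305) + 1.78(55.845) + 2(28.085) + 6(15.999)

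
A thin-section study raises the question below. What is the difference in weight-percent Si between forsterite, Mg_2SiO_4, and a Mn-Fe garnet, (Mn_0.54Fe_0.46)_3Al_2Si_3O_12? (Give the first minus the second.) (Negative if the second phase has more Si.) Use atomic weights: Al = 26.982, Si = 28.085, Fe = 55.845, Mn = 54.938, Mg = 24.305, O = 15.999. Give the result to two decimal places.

Si in Mg_2SiO_4: molar mass 140.691 g/mol; 1×28.085 = 28.085 g → 19.96 wt%.
Si in (Mn_0.54Fe_0.46)_3Al_2Si_3O_12: molar mass 496.273 g/mol; 3×28.085 = 84.255 g → 16.98 wt%.
Difference = 19.96 − 16.98 = 2.98 percentage points.

2.98 percentage points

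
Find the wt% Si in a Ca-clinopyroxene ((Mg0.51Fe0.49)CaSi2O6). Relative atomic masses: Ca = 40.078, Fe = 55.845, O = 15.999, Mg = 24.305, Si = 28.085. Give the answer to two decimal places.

24.21 weight percent

Formula mass = 0.51*24.305 + 0.49*55.845 + 1*40.078 + 2*28.085 + 6*15.999 = 232.002 g/mol, of which 56.170 g is Si.
So Si makes up 56.170/232.002 = 0.2421 of the mass, i.e. 24.21%.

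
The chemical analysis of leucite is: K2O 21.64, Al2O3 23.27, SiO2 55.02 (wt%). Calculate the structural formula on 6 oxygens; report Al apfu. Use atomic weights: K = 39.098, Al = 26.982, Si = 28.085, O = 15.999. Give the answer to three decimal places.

0.997 Al apfu

21.64 wt% K2O ÷ 94.195 g/mol = 0.22974 mol, giving 0.45948 K and 0.22974 O.
23.27 wt% Al2O3 ÷ 101.961 g/mol = 0.22822 mol, giving 0.45644 Al and 0.68466 O.
55.02 wt% SiO2 ÷ 60.083 g/mol = 0.91573 mol, giving 0.91573 Si and 1.83146 O.
Oxygen sums to 2.74586; scaling by 6/2.74586 = 2.18511 puts the formula on 6 O.
Al: 0.45644 × 2.18511 = 0.997 atoms per formula unit.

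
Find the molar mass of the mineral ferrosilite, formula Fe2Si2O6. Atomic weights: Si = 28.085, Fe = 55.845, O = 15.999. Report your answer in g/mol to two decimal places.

M = 2×55.845 + 2×28.085 + 6×15.999

263.85 g/mol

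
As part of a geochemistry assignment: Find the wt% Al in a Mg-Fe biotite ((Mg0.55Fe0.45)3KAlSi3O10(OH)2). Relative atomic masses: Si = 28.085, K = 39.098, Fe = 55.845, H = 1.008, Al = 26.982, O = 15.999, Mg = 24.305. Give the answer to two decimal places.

M((Mg0.55Fe0.45)3KAlSi3O10(OH)2) = 459.833 g/mol.
Al contributes 1 × 26.982 = 26.982 g per mole.
26.982/459.833 = 0.0587 → 5.87%.

5.87 mass %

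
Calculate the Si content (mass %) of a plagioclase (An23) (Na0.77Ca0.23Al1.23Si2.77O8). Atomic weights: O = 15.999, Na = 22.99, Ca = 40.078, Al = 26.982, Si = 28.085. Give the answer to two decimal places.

Molar mass of Na0.77Ca0.23Al1.23Si2.77O8: 0.77·22.99 + 0.23·40.078 + 1.23·26.982 + 2.77·28.085 + 8·15.999 = 265.896 g/mol.
Mass of Si per formula unit: 2.77 × 28.085 = 77.795 g.
Weight fraction Si = 77.795 / 265.896 = 0.2926.

29.26 mass %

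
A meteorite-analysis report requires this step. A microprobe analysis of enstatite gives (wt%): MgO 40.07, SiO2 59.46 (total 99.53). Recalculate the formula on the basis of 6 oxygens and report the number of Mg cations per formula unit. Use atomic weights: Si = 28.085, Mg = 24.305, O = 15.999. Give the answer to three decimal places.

MgO: 40.07/40.304 = 0.99419 mol → 0.99419 mol Mg, 0.99419 mol O.
SiO2: 59.46/60.083 = 0.98963 mol → 0.98963 mol Si, 1.97926 mol O.
Total oxygen = 2.97345 mol. Normalization factor = 6/2.97345 = 2.01786.
Mg per 6 O = 0.99419 × 2.01786 = 2.006.

2.006 Mg apfu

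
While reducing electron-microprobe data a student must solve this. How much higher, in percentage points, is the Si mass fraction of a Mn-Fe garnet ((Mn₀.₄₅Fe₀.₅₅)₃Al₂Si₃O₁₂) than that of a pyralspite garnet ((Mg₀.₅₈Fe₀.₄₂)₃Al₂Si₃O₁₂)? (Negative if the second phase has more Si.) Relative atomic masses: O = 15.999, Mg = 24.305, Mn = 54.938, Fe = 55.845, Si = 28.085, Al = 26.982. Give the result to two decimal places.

M((Mn₀.₄₅Fe₀.₅₅)₃Al₂Si₃O₁₂) = 496.518 g/mol, so wt% Si = 84.255/496.518 × 100 = 16.97%.
M((Mg₀.₅₈Fe₀.₄₂)₃Al₂Si₃O₁₂) = 442.862 g/mol, so wt% Si = 84.255/442.862 × 100 = 19.03%.
16.97 − 19.03 = -2.06 pp.

-2.06 percentage points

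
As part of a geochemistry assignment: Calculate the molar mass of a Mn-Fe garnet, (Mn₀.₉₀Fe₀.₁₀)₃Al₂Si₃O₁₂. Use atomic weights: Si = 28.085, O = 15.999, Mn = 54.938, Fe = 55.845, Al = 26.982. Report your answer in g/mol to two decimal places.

495.29 g/mol

Mn: 2.70 × 54.938 = 148.3326
Fe: 0.30 × 55.845 = 16.7535
Al: 2 × 26.982 = 53.9640
Si: 3 × 28.085 = 84.2550
O: 12 × 15.999 = 191.9880
Summing the contributions gives the formula mass.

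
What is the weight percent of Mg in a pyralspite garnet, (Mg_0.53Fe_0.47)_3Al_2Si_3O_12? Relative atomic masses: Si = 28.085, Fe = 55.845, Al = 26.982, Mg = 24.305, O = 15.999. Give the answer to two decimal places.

8.63 mass %

M((Mg_0.53Fe_0.47)_3Al_2Si_3O_12) = 447.593 g/mol.
Mg contributes 1.59 × 24.305 = 38.645 g per mole.
38.645/447.593 = 0.0863 → 8.63%.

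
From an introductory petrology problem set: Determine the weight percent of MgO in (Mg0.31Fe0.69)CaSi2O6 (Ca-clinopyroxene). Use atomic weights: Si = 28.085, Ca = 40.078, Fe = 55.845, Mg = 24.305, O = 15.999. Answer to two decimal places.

M((Mg0.31Fe0.69)CaSi2O6) = 238.310 g/mol; M(MgO) = 40.304 g/mol.
Moles MgO per formula unit = 0.31 Mg ÷ 1 = 0.3100.
MgO fraction = (0.3100 × 40.304) / 238.310 = 12.494/238.310 = 0.0524.

5.24 wt%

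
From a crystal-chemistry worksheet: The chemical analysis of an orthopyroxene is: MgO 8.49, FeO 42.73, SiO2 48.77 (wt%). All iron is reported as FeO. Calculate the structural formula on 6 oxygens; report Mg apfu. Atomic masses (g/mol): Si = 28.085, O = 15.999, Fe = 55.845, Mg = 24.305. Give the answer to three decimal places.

0.520 Mg apfu

8.49 wt% MgO ÷ 40.304 g/mol = 0.21065 mol, giving 0.21065 Mg and 0.21065 O.
42.73 wt% FeO ÷ 71.844 g/mol = 0.59476 mol, giving 0.59476 Fe and 0.59476 O.
48.77 wt% SiO2 ÷ 60.083 g/mol = 0.81171 mol, giving 0.81171 Si and 1.62342 O.
Oxygen sums to 2.42883; scaling by 6/2.42883 = 2.47033 puts the formula on 6 O.
Mg: 0.21065 × 2.47033 = 0.520 atoms per formula unit.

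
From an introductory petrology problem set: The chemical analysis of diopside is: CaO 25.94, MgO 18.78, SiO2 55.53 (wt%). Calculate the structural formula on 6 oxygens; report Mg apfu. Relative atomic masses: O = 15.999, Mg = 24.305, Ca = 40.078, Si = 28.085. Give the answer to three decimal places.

CaO: 25.94/56.077 = 0.46258 mol → 0.46258 mol Ca, 0.46258 mol O.
MgO: 18.78/40.304 = 0.46596 mol → 0.46596 mol Mg, 0.46596 mol O.
SiO2: 55.53/60.083 = 0.92422 mol → 0.92422 mol Si, 1.84844 mol O.
Total oxygen = 2.77698 mol. Normalization factor = 6/2.77698 = 2.16062.
Mg per 6 O = 0.46596 × 2.16062 = 1.007.

1.007 Mg apfu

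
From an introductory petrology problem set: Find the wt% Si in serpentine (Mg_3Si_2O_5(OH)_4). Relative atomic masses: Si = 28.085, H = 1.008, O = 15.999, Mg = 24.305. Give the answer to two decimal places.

Formula mass = 3·24.305 + 2·28.085 + 9·15.999 + 4·1.008 = 277.108 g/mol, of which 56.170 g is Si.
So Si makes up 56.170/277.108 = 0.2027 of the mass, i.e. 20.27%.

20.27 mass %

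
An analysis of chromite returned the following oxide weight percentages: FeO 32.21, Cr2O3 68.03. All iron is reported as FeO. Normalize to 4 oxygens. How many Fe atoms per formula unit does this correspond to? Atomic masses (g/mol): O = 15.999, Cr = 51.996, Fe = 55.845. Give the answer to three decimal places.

FeO: 32.21/71.844 = 0.44833 mol → 0.44833 mol Fe, 0.44833 mol O.
Cr2O3: 68.03/151.989 = 0.44760 mol → 0.89520 mol Cr, 1.34280 mol O.
Total oxygen = 1.79113 mol. Normalization factor = 4/1.79113 = 2.23323.
Fe per 4 O = 0.44833 × 2.23323 = 1.001.

1.001 Fe apfu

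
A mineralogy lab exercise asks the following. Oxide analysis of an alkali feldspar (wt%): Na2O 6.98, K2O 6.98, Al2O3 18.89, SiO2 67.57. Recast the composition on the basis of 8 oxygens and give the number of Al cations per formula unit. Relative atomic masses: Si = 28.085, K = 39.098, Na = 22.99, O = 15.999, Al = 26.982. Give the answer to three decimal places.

0.991 Al apfu

Na2O (M=61.979): mol = 0.11262; Na = 0.22524, O = 0.11262.
K2O (M=94.195): mol = 0.07410; K = 0.14820, O = 0.07410.
Al2O3 (M=101.961): mol = 0.18527; Al = 0.37054, O = 0.55581.
SiO2 (M=60.083): mol = 1.12461; Si = 1.12461, O = 2.24922.
ΣO = 2.99175; factor = 8/ΣO = 2.67402.
Al apfu = 0.37054 × 2.67402 = 0.991.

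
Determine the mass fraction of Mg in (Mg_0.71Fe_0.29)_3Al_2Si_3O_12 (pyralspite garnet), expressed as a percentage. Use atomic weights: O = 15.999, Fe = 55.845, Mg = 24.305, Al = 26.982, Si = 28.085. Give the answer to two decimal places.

Formula mass = 2.13×24.305 + 0.87×55.845 + 2×26.982 + 3×28.085 + 12×15.999 = 430.562 g/mol, of which 51.770 g is Mg.
So Mg makes up 51.770/430.562 = 0.1202 of the mass, i.e. 12.02%.

12.02 wt%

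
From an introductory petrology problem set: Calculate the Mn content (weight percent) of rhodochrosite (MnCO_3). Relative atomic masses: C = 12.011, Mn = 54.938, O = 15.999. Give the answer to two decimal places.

Formula mass = 1·54.938 + 1·12.011 + 3·15.999 = 114.946 g/mol, of which 54.938 g is Mn.
So Mn makes up 54.938/114.946 = 0.4779 of the mass, i.e. 47.79%.

47.79 weight percent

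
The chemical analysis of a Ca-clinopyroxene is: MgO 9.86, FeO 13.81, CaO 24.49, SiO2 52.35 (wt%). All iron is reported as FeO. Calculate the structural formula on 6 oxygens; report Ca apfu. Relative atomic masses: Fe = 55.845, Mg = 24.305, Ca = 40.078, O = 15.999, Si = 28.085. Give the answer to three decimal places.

1.002 Ca apfu

MgO: 9.86/40.304 = 0.24464 mol → 0.24464 mol Mg, 0.24464 mol O.
FeO: 13.81/71.844 = 0.19222 mol → 0.19222 mol Fe, 0.19222 mol O.
CaO: 24.49/56.077 = 0.43672 mol → 0.43672 mol Ca, 0.43672 mol O.
SiO2: 52.35/60.083 = 0.87129 mol → 0.87129 mol Si, 1.74258 mol O.
Total oxygen = 2.61616 mol. Normalization factor = 6/2.61616 = 2.29344.
Ca per 6 O = 0.43672 × 2.29344 = 1.002.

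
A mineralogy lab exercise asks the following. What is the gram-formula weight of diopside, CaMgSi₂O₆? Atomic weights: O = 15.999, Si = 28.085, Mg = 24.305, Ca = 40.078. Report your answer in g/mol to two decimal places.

M = 1×40.078 + 1×24.305 + 2×28.085 + 6×15.999

216.55 g/mol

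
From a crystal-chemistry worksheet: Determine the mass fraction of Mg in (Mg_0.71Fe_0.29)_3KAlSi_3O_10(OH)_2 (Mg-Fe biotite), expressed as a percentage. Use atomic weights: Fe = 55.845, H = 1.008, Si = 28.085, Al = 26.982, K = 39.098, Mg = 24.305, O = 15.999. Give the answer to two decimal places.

11.64 weight percent

M((Mg_0.71Fe_0.29)_3KAlSi_3O_10(OH)_2) = 444.694 g/mol.
Mg contributes 2.13 × 24.305 = 51.770 g per mole.
51.770/444.694 = 0.1164 → 11.64%.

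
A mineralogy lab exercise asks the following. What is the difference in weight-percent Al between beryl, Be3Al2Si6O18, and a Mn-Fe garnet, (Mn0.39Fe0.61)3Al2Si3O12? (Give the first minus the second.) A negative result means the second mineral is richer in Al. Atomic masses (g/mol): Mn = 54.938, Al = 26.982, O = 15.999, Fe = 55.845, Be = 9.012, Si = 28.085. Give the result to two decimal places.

First mineral: 53.964 g Al in 537.492 g formula = 10.04 wt% Al.
Second mineral: 53.964 g Al in 496.681 g formula = 10.86 wt% Al.
10.04% − 10.86% gives a difference of -0.82 percentage points.

-0.82 percentage points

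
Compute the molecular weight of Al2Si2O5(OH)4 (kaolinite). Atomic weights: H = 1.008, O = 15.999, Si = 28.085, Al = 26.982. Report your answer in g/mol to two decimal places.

M = 2·26.982 + 2·28.085 + 9·15.999 + 4·1.008

258.16 g/mol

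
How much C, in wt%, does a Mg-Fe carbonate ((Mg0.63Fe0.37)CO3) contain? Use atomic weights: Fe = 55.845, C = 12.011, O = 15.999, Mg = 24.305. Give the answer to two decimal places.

Formula mass = 0.63·24.305 + 0.37·55.845 + 1·12.011 + 3·15.999 = 95.983 g/mol, of which 12.011 g is C.
So C makes up 12.011/95.983 = 0.1251 of the mass, i.e. 12.51%.

12.51 wt%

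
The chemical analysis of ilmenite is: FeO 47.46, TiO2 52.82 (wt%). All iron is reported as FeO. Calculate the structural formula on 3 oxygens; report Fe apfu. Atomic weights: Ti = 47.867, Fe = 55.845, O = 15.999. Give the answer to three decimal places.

0.999 Fe apfu

FeO (M=71.844): mol = 0.66060; Fe = 0.66060, O = 0.66060.
TiO2 (M=79.865): mol = 0.66137; Ti = 0.66137, O = 1.32274.
ΣO = 1.98334; factor = 3/ΣO = 1.51260.
Fe apfu = 0.66060 × 1.51260 = 0.999.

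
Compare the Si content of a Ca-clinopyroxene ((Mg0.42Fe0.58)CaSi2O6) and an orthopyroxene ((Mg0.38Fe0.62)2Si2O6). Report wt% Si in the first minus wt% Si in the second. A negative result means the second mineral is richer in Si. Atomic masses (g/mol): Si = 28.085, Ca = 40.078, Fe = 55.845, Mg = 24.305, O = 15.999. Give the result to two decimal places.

First mineral: 56.170 g Si in 234.840 g formula = 23.92 wt% Si.
Second mineral: 56.170 g Si in 239.884 g formula = 23.42 wt% Si.
23.92% − 23.42% gives a difference of 0.50 percentage points.

0.50 percentage points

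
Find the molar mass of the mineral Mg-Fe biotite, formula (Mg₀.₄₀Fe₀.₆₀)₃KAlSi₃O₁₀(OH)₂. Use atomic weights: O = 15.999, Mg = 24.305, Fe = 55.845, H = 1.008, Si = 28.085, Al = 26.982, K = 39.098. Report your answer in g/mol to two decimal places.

474.03 g/mol

Mg: 1.20 × 24.305 = 29.1660
Fe: 1.80 × 55.845 = 100.5210
K: 1 × 39.098 = 39.0980
Al: 1 × 26.982 = 26.9820
Si: 3 × 28.085 = 84.2550
O: 12 × 15.999 = 191.9880
H: 2 × 1.008 = 2.0160
Summing the contributions gives the formula mass.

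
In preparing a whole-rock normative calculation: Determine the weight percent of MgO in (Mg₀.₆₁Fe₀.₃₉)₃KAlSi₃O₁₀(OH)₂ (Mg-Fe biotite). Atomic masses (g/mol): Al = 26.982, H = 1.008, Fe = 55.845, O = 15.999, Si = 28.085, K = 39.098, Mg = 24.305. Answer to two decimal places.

M((Mg₀.₆₁Fe₀.₃₉)₃KAlSi₃O₁₀(OH)₂) = 454.156 g/mol; M(MgO) = 40.304 g/mol.
Moles MgO per formula unit = 1.83 Mg ÷ 1 = 1.8300.
MgO fraction = (1.8300 × 40.304) / 454.156 = 73.756/454.156 = 0.1624.

16.24 wt%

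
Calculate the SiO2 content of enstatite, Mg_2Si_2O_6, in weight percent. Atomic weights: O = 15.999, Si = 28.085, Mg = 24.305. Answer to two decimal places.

59.85 wt%

Formula mass = 200.774 g/mol.
2 Si → 2.0000 mol SiO2 per formula unit; M(SiO2) = 60.083, so SiO2 mass = 120.166 g.
120.166/200.774 × 100 = 59.85 wt%.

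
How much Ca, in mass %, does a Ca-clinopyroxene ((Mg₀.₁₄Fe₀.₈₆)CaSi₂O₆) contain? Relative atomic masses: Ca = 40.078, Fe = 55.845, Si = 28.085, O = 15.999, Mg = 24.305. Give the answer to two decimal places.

M((Mg₀.₁₄Fe₀.₈₆)CaSi₂O₆) = 243.671 g/mol.
Ca contributes 1 × 40.078 = 40.078 g per mole.
40.078/243.671 = 0.1645 → 16.45%.

16.45 mass %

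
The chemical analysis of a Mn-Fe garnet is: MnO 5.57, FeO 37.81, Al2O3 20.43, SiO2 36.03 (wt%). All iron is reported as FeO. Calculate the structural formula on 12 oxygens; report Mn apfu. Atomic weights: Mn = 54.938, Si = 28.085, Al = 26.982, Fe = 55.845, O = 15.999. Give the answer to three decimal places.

0.392 Mn apfu

MnO: 5.57/70.937 = 0.07852 mol → 0.07852 mol Mn, 0.07852 mol O.
FeO: 37.81/71.844 = 0.52628 mol → 0.52628 mol Fe, 0.52628 mol O.
Al2O3: 20.43/101.961 = 0.20037 mol → 0.40074 mol Al, 0.60111 mol O.
SiO2: 36.03/60.083 = 0.59967 mol → 0.59967 mol Si, 1.19934 mol O.
Total oxygen = 2.40525 mol. Normalization factor = 12/2.40525 = 4.98909.
Mn per 12 O = 0.07852 × 4.98909 = 0.392.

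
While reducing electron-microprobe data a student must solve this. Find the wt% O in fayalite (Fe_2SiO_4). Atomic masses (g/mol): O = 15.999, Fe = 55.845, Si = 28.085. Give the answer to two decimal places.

31.41 mass %

Molar mass of Fe_2SiO_4: 2×55.845 + 1×28.085 + 4×15.999 = 203.771 g/mol.
Mass of O per formula unit: 4 × 15.999 = 63.996 g.
Weight fraction O = 63.996 / 203.771 = 0.3141.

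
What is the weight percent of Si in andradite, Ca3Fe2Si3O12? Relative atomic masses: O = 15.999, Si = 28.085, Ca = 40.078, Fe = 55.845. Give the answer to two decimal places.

16.58 mass %

M(Ca3Fe2Si3O12) = 508.167 g/mol.
Si contributes 3 × 28.085 = 84.255 g per mole.
84.255/508.167 = 0.1658 → 16.58%.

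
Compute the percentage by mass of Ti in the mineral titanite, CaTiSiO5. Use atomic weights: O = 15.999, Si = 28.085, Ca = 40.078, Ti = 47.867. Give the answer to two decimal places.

24.42 mass %

Molar mass of CaTiSiO5: 1×40.078 + 1×47.867 + 1×28.085 + 5×15.999 = 196.025 g/mol.
Mass of Ti per formula unit: 1 × 47.867 = 47.867 g.
Weight fraction Ti = 47.867 / 196.025 = 0.2442.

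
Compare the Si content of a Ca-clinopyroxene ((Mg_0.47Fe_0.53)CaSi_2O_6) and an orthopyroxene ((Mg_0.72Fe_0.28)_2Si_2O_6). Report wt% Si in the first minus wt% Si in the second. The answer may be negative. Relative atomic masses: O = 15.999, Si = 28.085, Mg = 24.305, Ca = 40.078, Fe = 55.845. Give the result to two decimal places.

Si in (Mg_0.47Fe_0.53)CaSi_2O_6: molar mass 233.263 g/mol; 2×28.085 = 56.170 g → 24.08 wt%.
Si in (Mg_0.72Fe_0.28)_2Si_2O_6: molar mass 218.436 g/mol; 2×28.085 = 56.170 g → 25.71 wt%.
Difference = 24.08 − 25.71 = -1.63 percentage points.

-1.63 percentage points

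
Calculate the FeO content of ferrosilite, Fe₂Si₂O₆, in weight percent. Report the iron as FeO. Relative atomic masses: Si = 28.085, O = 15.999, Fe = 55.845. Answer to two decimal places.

M(Fe₂Si₂O₆) = 263.854 g/mol; M(FeO) = 71.844 g/mol.
Moles FeO per formula unit = 2 Fe ÷ 1 = 2.0000.
FeO fraction = (2.0000 × 71.844) / 263.854 = 143.688/263.854 = 0.5446.

54.46 wt%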